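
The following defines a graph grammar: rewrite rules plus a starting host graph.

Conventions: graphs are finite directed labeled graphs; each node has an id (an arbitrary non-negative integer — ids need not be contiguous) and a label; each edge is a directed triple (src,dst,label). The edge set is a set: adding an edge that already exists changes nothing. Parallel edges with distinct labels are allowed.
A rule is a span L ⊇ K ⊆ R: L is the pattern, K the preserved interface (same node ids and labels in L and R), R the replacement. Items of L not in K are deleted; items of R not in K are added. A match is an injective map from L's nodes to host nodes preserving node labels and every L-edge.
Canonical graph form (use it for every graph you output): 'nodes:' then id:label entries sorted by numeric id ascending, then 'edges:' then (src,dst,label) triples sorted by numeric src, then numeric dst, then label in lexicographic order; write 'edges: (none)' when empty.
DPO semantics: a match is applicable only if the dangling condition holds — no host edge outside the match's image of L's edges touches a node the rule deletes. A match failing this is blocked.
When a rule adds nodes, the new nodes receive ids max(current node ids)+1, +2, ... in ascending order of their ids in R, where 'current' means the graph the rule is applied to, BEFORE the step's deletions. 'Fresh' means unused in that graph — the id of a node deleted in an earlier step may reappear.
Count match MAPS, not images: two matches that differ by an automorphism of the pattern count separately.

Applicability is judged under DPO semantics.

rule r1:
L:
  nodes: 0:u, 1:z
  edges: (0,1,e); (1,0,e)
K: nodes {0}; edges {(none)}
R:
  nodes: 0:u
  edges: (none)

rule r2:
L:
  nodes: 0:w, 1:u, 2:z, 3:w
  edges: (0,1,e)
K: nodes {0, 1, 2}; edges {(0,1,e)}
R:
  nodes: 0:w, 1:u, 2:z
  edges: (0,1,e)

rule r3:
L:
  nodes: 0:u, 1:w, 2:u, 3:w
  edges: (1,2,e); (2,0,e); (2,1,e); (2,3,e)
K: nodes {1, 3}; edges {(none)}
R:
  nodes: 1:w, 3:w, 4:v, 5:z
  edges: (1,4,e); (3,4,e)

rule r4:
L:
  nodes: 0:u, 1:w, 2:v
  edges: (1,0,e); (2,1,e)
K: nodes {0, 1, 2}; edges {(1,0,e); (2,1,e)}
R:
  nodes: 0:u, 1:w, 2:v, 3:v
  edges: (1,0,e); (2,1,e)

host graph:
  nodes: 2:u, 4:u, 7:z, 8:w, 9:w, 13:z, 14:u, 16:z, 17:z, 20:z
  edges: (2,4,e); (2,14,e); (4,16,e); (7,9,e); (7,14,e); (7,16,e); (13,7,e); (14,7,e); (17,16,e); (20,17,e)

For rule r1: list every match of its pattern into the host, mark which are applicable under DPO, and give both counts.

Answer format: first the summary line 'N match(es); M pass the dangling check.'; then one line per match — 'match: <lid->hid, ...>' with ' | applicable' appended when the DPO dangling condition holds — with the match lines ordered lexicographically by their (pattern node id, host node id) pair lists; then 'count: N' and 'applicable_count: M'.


1 match(es); 0 pass the dangling check.
match: 0->14, 1->7
count: 1
applicable_count: 0


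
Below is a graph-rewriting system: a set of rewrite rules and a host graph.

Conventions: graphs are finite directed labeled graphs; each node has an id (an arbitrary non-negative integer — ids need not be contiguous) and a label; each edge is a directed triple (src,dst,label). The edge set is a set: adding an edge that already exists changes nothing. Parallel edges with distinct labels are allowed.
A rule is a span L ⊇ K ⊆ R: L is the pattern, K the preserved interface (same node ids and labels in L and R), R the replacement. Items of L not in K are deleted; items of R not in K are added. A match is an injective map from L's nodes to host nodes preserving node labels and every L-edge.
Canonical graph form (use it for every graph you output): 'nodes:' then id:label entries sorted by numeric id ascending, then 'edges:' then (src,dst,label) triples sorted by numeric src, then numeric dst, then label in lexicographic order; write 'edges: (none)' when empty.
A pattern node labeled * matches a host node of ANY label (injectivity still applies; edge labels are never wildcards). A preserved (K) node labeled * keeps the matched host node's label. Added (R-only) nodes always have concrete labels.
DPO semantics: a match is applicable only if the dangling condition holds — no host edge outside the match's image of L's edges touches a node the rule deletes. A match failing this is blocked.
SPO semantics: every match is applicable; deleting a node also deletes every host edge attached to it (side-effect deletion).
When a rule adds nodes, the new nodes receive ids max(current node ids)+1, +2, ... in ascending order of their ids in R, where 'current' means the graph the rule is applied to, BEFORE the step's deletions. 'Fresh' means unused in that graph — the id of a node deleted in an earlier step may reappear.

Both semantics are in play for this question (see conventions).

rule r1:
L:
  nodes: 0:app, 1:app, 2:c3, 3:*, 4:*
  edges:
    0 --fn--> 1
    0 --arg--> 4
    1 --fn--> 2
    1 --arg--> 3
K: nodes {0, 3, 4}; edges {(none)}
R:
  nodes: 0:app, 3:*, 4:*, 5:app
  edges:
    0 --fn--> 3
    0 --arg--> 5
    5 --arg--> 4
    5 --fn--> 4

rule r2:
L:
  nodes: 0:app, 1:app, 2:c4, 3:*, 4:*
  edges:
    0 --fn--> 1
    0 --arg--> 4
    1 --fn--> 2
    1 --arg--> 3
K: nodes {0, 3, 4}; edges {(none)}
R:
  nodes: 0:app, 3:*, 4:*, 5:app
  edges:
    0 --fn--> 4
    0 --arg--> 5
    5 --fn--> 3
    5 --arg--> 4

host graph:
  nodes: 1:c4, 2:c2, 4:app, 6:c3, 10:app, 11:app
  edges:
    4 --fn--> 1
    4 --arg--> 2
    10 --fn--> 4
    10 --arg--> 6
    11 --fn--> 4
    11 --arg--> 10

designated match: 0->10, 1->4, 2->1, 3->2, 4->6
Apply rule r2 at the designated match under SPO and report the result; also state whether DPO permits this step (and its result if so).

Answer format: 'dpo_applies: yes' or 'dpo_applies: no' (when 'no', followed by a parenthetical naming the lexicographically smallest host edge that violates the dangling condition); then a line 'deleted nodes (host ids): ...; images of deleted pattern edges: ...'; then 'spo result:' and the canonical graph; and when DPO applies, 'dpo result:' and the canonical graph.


dpo_applies: no
(the rule deletes node 4, which keeps host edge (11,4,fn) outside the match image — the dangling condition fails, DPO blocks; SPO proceeds and side-deletes such edges)
deleted nodes (host ids): 1, 4; images of deleted pattern edges: (4,1,fn); (4,2,arg); (10,4,fn); (10,6,arg)
spo result:
nodes: 2:c2, 6:c3, 10:app, 11:app, 12:app
edges: (10,6,fn); (10,12,arg); (11,10,arg); (12,2,fn); (12,6,arg)


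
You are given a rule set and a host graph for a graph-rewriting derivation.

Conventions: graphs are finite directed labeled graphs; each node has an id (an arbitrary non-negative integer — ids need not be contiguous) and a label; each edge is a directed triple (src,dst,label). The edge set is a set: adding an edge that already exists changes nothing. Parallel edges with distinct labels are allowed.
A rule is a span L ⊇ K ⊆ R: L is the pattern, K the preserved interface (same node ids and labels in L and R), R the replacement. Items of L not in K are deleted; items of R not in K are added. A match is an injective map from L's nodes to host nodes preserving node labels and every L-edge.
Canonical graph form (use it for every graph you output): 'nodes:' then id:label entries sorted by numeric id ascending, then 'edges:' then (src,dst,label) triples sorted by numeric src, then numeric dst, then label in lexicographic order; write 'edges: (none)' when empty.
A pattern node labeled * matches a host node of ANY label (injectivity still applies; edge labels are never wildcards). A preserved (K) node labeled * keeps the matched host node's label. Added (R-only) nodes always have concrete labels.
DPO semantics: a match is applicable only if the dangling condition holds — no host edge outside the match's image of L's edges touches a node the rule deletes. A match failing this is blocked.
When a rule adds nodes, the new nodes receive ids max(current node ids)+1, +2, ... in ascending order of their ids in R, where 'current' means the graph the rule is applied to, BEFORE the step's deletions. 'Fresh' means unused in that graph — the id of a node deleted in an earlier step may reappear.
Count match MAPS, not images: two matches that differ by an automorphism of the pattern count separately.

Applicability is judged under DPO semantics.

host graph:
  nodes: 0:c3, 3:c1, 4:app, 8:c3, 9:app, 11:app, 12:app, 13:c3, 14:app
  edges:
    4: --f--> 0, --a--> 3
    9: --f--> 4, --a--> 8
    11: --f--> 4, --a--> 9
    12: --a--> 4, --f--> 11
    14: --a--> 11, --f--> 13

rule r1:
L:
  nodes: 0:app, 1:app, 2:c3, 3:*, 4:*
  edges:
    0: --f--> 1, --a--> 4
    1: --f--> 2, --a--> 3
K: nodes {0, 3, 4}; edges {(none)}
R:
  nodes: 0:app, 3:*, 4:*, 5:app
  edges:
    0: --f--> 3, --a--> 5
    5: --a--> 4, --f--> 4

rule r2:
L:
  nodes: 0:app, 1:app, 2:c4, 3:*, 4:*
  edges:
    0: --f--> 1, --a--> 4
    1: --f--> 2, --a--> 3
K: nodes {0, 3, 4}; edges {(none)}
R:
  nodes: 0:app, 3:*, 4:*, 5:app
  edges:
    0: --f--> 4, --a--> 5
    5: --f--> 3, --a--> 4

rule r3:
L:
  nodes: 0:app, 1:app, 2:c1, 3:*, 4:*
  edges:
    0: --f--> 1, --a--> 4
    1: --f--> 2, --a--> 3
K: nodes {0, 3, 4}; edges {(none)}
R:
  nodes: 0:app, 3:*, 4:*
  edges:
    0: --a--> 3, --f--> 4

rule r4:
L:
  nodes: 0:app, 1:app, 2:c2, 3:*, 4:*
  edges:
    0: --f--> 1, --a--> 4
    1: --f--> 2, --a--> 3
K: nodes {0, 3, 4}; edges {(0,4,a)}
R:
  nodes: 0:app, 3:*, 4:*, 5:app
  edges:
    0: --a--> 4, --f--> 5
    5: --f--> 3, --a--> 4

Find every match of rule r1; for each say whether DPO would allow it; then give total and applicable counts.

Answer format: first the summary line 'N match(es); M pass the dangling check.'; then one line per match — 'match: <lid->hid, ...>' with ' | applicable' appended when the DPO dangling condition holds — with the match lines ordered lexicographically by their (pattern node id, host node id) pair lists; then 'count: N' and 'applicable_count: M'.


2 match(es); 0 pass the dangling check.
match: 0->9, 1->4, 2->0, 3->3, 4->8
match: 0->11, 1->4, 2->0, 3->3, 4->9
count: 2
applicable_count: 0


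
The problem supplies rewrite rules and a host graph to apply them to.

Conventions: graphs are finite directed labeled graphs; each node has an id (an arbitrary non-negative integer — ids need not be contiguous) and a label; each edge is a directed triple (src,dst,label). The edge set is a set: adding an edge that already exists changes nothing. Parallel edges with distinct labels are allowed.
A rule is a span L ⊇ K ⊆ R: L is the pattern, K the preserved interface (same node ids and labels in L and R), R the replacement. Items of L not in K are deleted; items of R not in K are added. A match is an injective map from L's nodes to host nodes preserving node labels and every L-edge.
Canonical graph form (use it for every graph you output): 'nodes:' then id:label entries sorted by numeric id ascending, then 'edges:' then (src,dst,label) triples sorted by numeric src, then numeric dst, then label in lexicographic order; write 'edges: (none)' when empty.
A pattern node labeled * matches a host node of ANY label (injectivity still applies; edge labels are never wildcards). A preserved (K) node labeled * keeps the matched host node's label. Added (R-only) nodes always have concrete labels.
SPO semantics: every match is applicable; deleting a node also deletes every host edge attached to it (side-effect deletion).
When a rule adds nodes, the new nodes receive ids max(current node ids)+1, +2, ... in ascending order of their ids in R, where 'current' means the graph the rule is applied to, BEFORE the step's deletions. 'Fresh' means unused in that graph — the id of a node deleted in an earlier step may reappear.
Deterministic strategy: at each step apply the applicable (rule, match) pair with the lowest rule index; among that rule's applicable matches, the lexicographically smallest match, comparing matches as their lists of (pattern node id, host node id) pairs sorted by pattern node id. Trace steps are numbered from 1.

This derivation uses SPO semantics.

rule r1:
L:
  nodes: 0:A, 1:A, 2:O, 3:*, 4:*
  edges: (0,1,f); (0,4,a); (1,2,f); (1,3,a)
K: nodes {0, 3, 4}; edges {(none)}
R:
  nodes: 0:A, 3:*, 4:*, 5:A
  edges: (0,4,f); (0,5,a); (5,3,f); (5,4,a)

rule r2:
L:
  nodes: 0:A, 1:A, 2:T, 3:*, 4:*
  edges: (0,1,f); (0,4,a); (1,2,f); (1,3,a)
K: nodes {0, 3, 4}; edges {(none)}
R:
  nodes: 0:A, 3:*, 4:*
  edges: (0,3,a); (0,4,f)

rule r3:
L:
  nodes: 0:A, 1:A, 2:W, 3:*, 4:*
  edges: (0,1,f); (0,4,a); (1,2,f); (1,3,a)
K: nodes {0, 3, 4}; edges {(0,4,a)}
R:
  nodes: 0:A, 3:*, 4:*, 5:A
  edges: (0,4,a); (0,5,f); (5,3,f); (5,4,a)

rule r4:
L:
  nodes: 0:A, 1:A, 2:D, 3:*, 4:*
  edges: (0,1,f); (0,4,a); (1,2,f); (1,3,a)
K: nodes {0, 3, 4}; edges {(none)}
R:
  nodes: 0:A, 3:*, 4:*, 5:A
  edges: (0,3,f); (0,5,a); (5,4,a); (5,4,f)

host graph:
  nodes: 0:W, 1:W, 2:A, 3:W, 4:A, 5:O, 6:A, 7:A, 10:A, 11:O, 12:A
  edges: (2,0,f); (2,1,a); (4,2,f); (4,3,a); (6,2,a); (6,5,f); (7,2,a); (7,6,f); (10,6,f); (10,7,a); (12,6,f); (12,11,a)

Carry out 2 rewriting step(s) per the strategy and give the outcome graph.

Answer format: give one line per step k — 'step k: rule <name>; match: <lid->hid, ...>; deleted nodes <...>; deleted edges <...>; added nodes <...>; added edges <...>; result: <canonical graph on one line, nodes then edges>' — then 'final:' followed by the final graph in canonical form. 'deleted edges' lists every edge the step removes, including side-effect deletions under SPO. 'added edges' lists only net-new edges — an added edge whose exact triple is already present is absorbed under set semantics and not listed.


step 1: rule r1; match: 0->10, 1->6, 2->5, 3->2, 4->7; deleted nodes 5, 6; deleted edges (6,2,a); (6,5,f); (7,6,f); (10,6,f); (10,7,a); (12,6,f); added nodes 13; added edges (10,7,f); (10,13,a); (13,2,f); (13,7,a); result: nodes: 0:W, 1:W, 2:A, 3:W, 4:A, 7:A, 10:A, 11:O, 12:A, 13:A edges: (2,0,f); (2,1,a); (4,2,f); (4,3,a); (7,2,a); (10,7,f); (10,13,a); (12,11,a); (13,2,f); (13,7,a)
step 2: rule r3; match: 0->4, 1->2, 2->0, 3->1, 4->3; deleted nodes 0, 2; deleted edges (2,0,f); (2,1,a); (4,2,f); (7,2,a); (13,2,f); added nodes 14; added edges (4,14,f); (14,1,f); (14,3,a); result: nodes: 1:W, 3:W, 4:A, 7:A, 10:A, 11:O, 12:A, 13:A, 14:A edges: (4,3,a); (4,14,f); (10,7,f); (10,13,a); (12,11,a); (13,7,a); (14,1,f); (14,3,a)
final:
nodes: 1:W, 3:W, 4:A, 7:A, 10:A, 11:O, 12:A, 13:A, 14:A
edges: (4,3,a); (4,14,f); (10,7,f); (10,13,a); (12,11,a); (13,7,a); (14,1,f); (14,3,a)


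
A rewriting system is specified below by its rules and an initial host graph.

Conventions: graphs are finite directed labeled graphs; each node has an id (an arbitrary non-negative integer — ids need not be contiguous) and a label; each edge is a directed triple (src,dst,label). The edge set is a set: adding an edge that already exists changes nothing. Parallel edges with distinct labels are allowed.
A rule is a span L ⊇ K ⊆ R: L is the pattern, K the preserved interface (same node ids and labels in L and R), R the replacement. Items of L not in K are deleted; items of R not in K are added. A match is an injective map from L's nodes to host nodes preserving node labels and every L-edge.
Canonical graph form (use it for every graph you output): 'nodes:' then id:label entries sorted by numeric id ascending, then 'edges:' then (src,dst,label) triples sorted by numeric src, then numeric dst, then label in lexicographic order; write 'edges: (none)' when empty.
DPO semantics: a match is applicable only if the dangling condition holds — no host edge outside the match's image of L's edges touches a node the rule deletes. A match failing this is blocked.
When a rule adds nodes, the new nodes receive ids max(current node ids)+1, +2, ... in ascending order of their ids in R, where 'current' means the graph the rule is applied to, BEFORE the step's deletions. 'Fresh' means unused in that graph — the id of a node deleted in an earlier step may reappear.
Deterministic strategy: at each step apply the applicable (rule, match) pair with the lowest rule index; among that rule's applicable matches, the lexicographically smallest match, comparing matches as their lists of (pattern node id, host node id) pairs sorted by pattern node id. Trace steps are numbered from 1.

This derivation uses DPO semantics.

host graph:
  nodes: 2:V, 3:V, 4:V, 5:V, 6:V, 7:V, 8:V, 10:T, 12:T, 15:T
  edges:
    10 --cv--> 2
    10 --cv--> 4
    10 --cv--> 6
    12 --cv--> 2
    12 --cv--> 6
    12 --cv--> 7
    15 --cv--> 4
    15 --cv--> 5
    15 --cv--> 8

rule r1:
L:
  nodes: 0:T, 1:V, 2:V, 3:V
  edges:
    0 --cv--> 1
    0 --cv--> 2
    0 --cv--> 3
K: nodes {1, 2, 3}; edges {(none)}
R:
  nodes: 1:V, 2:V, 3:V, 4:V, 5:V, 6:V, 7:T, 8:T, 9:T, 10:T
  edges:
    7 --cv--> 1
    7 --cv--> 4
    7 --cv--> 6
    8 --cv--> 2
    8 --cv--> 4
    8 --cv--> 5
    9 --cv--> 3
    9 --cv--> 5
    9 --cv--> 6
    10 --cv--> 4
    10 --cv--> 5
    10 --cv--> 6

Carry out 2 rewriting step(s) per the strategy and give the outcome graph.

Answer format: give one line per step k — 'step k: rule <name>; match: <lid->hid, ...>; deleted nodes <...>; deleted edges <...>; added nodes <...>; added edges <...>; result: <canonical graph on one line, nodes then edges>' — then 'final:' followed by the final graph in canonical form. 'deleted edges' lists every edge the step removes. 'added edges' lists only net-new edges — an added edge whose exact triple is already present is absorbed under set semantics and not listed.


step 1: rule r1; match: 0->10, 1->2, 2->4, 3->6; deleted nodes 10; deleted edges (10,2,cv); (10,4,cv); (10,6,cv); added nodes 16, 17, 18, 19, 20, 21, 22; added edges (19,2,cv); (19,16,cv); (19,18,cv); (20,4,cv); (20,16,cv); (20,17,cv); (21,6,cv); (21,17,cv); (21,18,cv); (22,16,cv); (22,17,cv); (22,18,cv); result: nodes: 2:V, 3:V, 4:V, 5:V, 6:V, 7:V, 8:V, 12:T, 15:T, 16:V, 17:V, 18:V, 19:T, 20:T, 21:T, 22:T edges: (12,2,cv); (12,6,cv); (12,7,cv); (15,4,cv); (15,5,cv); (15,8,cv); (19,2,cv); (19,16,cv); (19,18,cv); (20,4,cv); (20,16,cv); (20,17,cv); (21,6,cv); (21,17,cv); (21,18,cv); (22,16,cv); (22,17,cv); (22,18,cv)
step 2: rule r1; match: 0->12, 1->2, 2->6, 3->7; deleted nodes 12; deleted edges (12,2,cv); (12,6,cv); (12,7,cv); added nodes 23, 24, 25, 26, 27, 28, 29; added edges (26,2,cv); (26,23,cv); (26,25,cv); (27,6,cv); (27,23,cv); (27,24,cv); (28,7,cv); (28,24,cv); (28,25,cv); (29,23,cv); (29,24,cv); (29,25,cv); result: nodes: 2:V, 3:V, 4:V, 5:V, 6:V, 7:V, 8:V, 15:T, 16:V, 17:V, 18:V, 19:T, 20:T, 21:T, 22:T, 23:V, 24:V, 25:V, 26:T, 27:T, 28:T, 29:T edges: (15,4,cv); (15,5,cv); (15,8,cv); (19,2,cv); (19,16,cv); (19,18,cv); (20,4,cv); (20,16,cv); (20,17,cv); (21,6,cv); (21,17,cv); (21,18,cv); (22,16,cv); (22,17,cv); (22,18,cv); (26,2,cv); (26,23,cv); (26,25,cv); (27,6,cv); (27,23,cv); (27,24,cv); (28,7,cv); (28,24,cv); (28,25,cv); (29,23,cv); (29,24,cv); (29,25,cv)
final:
nodes: 2:V, 3:V, 4:V, 5:V, 6:V, 7:V, 8:V, 15:T, 16:V, 17:V, 18:V, 19:T, 20:T, 21:T, 22:T, 23:V, 24:V, 25:V, 26:T, 27:T, 28:T, 29:T
edges: (15,4,cv); (15,5,cv); (15,8,cv); (19,2,cv); (19,16,cv); (19,18,cv); (20,4,cv); (20,16,cv); (20,17,cv); (21,6,cv); (21,17,cv); (21,18,cv); (22,16,cv); (22,17,cv); (22,18,cv); (26,2,cv); (26,23,cv); (26,25,cv); (27,6,cv); (27,23,cv); (27,24,cv); (28,7,cv); (28,24,cv); (28,25,cv); (29,23,cv); (29,24,cv); (29,25,cv)


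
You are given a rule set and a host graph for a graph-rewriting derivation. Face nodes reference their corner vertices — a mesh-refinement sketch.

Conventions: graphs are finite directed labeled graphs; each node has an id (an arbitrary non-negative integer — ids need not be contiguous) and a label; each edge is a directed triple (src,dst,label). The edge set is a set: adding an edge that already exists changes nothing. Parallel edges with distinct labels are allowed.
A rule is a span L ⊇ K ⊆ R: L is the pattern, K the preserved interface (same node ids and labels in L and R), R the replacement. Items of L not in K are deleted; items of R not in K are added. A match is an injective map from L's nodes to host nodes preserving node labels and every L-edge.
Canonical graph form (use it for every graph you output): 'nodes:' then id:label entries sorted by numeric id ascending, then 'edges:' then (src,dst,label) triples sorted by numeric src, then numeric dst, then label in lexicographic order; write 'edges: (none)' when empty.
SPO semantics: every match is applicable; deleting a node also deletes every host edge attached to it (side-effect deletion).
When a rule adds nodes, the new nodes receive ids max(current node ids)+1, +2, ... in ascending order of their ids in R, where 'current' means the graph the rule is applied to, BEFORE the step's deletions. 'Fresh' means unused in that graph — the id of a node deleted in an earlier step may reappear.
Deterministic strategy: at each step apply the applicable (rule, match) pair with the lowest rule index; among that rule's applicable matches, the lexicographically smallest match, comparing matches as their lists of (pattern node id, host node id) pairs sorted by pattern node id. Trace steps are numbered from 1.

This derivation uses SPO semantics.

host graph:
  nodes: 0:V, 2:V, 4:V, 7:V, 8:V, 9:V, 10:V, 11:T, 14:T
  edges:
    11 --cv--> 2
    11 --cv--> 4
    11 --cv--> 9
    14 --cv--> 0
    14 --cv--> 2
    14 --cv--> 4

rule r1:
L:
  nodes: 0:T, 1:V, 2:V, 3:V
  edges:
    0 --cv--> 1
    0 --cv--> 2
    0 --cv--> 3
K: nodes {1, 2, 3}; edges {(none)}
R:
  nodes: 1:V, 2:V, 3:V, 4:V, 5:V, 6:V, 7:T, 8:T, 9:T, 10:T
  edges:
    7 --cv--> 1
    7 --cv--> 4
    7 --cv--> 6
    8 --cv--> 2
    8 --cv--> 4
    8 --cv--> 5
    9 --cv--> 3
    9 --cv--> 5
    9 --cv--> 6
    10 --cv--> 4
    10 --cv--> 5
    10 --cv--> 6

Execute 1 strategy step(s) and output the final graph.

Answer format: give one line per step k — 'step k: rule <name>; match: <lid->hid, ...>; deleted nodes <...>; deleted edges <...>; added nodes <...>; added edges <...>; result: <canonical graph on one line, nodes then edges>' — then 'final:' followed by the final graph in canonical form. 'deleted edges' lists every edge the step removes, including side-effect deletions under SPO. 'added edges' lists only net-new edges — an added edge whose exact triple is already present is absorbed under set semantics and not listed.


step 1: rule r1; match: 0->11, 1->2, 2->4, 3->9; deleted nodes 11; deleted edges (11,2,cv); (11,4,cv); (11,9,cv); added nodes 15, 16, 17, 18, 19, 20, 21; added edges (18,2,cv); (18,15,cv); (18,17,cv); (19,4,cv); (19,15,cv); (19,16,cv); (20,9,cv); (20,16,cv); (20,17,cv); (21,15,cv); (21,16,cv); (21,17,cv); result: nodes: 0:V, 2:V, 4:V, 7:V, 8:V, 9:V, 10:V, 14:T, 15:V, 16:V, 17:V, 18:T, 19:T, 20:T, 21:T edges: (14,0,cv); (14,2,cv); (14,4,cv); (18,2,cv); (18,15,cv); (18,17,cv); (19,4,cv); (19,15,cv); (19,16,cv); (20,9,cv); (20,16,cv); (20,17,cv); (21,15,cv); (21,16,cv); (21,17,cv)
final:
nodes: 0:V, 2:V, 4:V, 7:V, 8:V, 9:V, 10:V, 14:T, 15:V, 16:V, 17:V, 18:T, 19:T, 20:T, 21:T
edges: (14,0,cv); (14,2,cv); (14,4,cv); (18,2,cv); (18,15,cv); (18,17,cv); (19,4,cv); (19,15,cv); (19,16,cv); (20,9,cv); (20,16,cv); (20,17,cv); (21,15,cv); (21,16,cv); (21,17,cv)


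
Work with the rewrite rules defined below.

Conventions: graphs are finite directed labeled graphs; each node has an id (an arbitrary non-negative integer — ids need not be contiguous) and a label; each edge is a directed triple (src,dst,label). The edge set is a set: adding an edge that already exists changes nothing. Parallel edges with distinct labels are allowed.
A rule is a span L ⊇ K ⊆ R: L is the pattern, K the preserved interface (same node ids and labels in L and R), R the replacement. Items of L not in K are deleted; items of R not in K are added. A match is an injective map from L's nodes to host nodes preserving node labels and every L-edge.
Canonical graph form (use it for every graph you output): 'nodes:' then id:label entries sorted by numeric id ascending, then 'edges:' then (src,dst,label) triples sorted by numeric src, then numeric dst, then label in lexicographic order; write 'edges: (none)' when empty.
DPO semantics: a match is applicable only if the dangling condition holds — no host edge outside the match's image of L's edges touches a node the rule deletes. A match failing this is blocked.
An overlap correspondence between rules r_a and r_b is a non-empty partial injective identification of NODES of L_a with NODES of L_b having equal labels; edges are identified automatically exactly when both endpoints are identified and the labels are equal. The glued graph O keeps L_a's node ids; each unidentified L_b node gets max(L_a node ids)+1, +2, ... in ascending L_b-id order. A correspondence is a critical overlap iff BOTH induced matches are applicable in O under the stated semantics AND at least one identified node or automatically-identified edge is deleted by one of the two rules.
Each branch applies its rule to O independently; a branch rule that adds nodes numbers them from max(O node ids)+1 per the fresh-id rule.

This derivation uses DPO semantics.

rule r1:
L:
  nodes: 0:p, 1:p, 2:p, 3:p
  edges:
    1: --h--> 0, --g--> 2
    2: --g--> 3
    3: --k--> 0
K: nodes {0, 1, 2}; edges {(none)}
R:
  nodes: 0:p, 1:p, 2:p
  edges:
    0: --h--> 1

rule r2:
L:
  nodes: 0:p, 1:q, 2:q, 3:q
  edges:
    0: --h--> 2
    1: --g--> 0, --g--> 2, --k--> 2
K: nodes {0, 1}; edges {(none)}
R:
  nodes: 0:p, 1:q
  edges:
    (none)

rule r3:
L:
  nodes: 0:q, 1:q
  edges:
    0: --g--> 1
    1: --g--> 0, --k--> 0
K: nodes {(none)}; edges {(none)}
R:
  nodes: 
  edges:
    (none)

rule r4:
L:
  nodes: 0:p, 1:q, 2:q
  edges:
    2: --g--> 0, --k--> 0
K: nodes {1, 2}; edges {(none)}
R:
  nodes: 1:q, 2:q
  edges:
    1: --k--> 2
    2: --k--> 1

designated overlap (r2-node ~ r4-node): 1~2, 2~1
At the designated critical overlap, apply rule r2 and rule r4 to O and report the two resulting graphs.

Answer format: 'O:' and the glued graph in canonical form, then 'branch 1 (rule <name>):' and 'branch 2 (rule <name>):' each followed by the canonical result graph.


O:
nodes: 0:p, 1:q, 2:q, 3:q, 4:p
edges: (0,2,h); (1,0,g); (1,2,g); (1,2,k); (1,4,g); (1,4,k)
branch 1 (rule r2):
nodes: 0:p, 1:q, 4:p
edges: (1,4,g); (1,4,k)
branch 2 (rule r4):
nodes: 0:p, 1:q, 2:q, 3:q
edges: (0,2,h); (1,0,g); (1,2,g); (1,2,k); (2,1,k)


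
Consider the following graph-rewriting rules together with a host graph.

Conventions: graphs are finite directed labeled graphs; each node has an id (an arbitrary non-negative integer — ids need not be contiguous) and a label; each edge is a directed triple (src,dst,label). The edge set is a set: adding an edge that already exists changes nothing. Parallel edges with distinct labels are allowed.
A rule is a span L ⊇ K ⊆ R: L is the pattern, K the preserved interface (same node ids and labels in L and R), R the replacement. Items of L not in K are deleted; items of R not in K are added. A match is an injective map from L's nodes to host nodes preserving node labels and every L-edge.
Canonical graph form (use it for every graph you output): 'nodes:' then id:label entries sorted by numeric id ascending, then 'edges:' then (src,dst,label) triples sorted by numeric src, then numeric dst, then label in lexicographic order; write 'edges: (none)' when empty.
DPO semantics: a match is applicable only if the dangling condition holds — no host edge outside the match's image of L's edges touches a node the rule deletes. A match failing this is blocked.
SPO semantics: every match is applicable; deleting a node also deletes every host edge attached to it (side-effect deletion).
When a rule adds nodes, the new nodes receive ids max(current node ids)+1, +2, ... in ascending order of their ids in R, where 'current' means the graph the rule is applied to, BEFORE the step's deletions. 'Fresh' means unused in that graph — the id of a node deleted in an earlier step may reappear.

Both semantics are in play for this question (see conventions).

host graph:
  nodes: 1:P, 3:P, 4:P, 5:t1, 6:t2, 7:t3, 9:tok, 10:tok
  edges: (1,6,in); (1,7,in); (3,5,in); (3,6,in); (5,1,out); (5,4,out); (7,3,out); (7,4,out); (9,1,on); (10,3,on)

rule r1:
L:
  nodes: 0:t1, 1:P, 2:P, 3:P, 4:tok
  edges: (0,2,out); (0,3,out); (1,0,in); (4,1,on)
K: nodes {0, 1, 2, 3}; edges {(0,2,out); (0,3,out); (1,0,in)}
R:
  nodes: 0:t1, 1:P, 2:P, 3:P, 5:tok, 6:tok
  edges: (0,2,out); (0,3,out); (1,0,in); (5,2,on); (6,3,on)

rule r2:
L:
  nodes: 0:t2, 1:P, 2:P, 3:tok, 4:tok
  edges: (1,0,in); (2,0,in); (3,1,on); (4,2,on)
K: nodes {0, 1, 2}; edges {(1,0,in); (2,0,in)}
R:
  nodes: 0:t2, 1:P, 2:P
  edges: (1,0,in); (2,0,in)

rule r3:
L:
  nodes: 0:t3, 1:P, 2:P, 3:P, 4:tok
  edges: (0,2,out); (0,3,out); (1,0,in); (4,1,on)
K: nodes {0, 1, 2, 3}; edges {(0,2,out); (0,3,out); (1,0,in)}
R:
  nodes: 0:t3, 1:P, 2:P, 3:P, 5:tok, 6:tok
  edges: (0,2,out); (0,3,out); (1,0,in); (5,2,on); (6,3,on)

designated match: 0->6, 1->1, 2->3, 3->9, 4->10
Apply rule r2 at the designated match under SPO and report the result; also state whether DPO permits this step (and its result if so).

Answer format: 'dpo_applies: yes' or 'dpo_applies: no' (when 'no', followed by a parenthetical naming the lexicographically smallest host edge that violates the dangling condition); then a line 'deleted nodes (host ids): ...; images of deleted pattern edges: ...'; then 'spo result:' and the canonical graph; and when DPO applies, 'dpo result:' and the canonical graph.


dpo_applies: yes
deleted nodes (host ids): 9, 10; images of deleted pattern edges: (9,1,on); (10,3,on)
spo result:
nodes: 1:P, 3:P, 4:P, 5:t1, 6:t2, 7:t3
edges: (1,6,in); (1,7,in); (3,5,in); (3,6,in); (5,1,out); (5,4,out); (7,3,out); (7,4,out)
dpo result:
nodes: 1:P, 3:P, 4:P, 5:t1, 6:t2, 7:t3
edges: (1,6,in); (1,7,in); (3,5,in); (3,6,in); (5,1,out); (5,4,out); (7,3,out); (7,4,out)


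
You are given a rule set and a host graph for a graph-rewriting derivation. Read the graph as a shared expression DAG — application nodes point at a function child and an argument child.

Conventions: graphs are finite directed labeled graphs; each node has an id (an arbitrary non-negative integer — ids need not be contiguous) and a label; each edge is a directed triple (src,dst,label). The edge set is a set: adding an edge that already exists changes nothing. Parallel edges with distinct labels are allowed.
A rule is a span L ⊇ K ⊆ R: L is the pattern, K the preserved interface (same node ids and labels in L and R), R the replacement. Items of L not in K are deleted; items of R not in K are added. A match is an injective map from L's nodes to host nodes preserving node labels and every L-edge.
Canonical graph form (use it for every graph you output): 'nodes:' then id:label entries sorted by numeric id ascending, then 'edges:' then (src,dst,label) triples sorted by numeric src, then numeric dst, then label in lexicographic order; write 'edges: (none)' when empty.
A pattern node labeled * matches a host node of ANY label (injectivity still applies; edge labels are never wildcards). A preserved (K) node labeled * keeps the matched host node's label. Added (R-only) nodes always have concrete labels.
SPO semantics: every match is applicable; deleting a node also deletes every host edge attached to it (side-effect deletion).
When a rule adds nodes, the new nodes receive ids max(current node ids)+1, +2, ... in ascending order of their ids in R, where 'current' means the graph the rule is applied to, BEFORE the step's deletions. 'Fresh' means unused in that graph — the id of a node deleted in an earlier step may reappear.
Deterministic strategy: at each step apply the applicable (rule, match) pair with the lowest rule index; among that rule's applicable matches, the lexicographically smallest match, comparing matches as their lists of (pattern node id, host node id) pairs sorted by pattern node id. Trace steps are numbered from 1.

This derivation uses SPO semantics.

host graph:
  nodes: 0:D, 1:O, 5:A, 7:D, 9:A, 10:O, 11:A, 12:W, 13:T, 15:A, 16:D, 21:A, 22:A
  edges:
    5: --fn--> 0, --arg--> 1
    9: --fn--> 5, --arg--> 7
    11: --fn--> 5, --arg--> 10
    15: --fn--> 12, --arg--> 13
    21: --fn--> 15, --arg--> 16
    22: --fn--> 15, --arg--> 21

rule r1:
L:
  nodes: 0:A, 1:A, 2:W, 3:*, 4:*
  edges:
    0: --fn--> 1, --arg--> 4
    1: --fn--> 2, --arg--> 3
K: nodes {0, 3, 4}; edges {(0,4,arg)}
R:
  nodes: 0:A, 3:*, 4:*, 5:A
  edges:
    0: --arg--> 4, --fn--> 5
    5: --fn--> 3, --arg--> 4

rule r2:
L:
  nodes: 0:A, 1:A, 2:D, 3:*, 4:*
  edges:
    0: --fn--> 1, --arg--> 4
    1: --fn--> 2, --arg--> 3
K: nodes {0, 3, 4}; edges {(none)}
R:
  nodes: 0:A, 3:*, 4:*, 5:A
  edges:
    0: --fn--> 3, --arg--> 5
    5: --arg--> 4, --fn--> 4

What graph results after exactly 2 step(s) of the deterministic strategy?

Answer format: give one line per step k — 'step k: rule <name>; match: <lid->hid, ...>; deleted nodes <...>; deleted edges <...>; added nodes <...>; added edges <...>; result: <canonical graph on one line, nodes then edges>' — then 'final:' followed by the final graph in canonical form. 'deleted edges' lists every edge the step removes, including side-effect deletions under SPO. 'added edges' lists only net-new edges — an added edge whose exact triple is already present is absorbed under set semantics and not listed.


step 1: rule r1; match: 0->21, 1->15, 2->12, 3->13, 4->16; deleted nodes 12, 15; deleted edges (15,12,fn); (15,13,arg); (21,15,fn); (22,15,fn); added nodes 23; added edges (21,23,fn); (23,13,fn); (23,16,arg); result: nodes: 0:D, 1:O, 5:A, 7:D, 9:A, 10:O, 11:A, 13:T, 16:D, 21:A, 22:A, 23:A edges: (5,0,fn); (5,1,arg); (9,5,fn); (9,7,arg); (11,5,fn); (11,10,arg); (21,16,arg); (21,23,fn); (22,21,arg); (23,13,fn); (23,16,arg)
step 2: rule r2; match: 0->9, 1->5, 2->0, 3->1, 4->7; deleted nodes 0, 5; deleted edges (5,0,fn); (5,1,arg); (9,5,fn); (9,7,arg); (11,5,fn); added nodes 24; added edges (9,1,fn); (9,24,arg); (24,7,arg); (24,7,fn); result: nodes: 1:O, 7:D, 9:A, 10:O, 11:A, 13:T, 16:D, 21:A, 22:A, 23:A, 24:A edges: (9,1,fn); (9,24,arg); (11,10,arg); (21,16,arg); (21,23,fn); (22,21,arg); (23,13,fn); (23,16,arg); (24,7,arg); (24,7,fn)
final:
nodes: 1:O, 7:D, 9:A, 10:O, 11:A, 13:T, 16:D, 21:A, 22:A, 23:A, 24:A
edges: (9,1,fn); (9,24,arg); (11,10,arg); (21,16,arg); (21,23,fn); (22,21,arg); (23,13,fn); (23,16,arg); (24,7,arg); (24,7,fn)


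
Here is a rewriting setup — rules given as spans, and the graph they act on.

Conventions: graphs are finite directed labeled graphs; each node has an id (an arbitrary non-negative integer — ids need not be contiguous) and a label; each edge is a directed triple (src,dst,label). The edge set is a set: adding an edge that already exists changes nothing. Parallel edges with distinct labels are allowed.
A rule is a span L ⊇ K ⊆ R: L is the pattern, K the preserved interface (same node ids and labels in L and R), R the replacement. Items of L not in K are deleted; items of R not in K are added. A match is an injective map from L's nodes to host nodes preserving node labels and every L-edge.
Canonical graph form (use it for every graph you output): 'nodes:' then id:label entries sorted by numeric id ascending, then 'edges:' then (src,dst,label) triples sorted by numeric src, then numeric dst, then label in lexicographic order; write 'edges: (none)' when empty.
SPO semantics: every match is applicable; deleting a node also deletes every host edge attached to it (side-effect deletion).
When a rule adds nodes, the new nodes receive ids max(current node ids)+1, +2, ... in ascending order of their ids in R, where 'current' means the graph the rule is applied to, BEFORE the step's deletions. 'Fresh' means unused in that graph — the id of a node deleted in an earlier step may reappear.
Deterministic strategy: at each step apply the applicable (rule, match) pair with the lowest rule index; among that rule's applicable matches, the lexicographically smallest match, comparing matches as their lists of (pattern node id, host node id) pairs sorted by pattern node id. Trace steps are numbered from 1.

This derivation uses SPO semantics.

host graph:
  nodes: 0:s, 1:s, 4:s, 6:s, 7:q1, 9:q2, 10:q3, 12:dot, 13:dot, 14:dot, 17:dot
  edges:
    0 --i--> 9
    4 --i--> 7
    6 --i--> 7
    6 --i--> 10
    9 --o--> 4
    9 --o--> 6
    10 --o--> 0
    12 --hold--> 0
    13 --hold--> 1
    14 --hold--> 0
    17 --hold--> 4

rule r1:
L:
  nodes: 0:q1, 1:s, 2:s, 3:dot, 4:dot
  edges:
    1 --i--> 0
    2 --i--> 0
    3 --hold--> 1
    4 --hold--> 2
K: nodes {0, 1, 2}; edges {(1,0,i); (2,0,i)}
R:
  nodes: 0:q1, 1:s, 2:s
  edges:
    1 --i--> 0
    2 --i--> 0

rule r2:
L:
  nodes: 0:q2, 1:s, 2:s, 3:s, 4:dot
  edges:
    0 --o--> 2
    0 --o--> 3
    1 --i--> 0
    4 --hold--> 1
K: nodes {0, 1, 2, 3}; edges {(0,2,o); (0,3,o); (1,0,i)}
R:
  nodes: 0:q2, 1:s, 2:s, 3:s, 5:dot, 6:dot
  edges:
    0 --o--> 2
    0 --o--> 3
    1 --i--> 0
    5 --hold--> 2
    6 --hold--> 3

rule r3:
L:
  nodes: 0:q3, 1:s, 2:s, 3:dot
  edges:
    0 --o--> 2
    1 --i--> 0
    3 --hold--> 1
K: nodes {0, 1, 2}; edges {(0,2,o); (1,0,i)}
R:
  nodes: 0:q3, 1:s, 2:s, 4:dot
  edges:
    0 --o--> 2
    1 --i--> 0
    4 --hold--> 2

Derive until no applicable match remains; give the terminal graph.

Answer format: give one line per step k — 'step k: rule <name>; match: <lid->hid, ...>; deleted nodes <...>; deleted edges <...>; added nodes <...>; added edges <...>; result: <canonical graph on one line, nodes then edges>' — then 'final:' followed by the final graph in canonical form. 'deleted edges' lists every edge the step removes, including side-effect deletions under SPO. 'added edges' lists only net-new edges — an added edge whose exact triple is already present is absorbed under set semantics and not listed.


step 1: rule r2; match: 0->9, 1->0, 2->4, 3->6, 4->12; deleted nodes 12; deleted edges (12,0,hold); added nodes 18, 19; added edges (18,4,hold); (19,6,hold); result: nodes: 0:s, 1:s, 4:s, 6:s, 7:q1, 9:q2, 10:q3, 13:dot, 14:dot, 17:dot, 18:dot, 19:dot edges: (0,9,i); (4,7,i); (6,7,i); (6,10,i); (9,4,o); (9,6,o); (10,0,o); (13,1,hold); (14,0,hold); (17,4,hold); (18,4,hold); (19,6,hold)
step 2: rule r1; match: 0->7, 1->4, 2->6, 3->17, 4->19; deleted nodes 17, 19; deleted edges (17,4,hold); (19,6,hold); added nodes (none); added edges (none); result: nodes: 0:s, 1:s, 4:s, 6:s, 7:q1, 9:q2, 10:q3, 13:dot, 14:dot, 18:dot edges: (0,9,i); (4,7,i); (6,7,i); (6,10,i); (9,4,o); (9,6,o); (10,0,o); (13,1,hold); (14,0,hold); (18,4,hold)
step 3: rule r2; match: 0->9, 1->0, 2->4, 3->6, 4->14; deleted nodes 14; deleted edges (14,0,hold); added nodes 19, 20; added edges (19,4,hold); (20,6,hold); result: nodes: 0:s, 1:s, 4:s, 6:s, 7:q1, 9:q2, 10:q3, 13:dot, 18:dot, 19:dot, 20:dot edges: (0,9,i); (4,7,i); (6,7,i); (6,10,i); (9,4,o); (9,6,o); (10,0,o); (13,1,hold); (18,4,hold); (19,4,hold); (20,6,hold)
step 4: rule r1; match: 0->7, 1->4, 2->6, 3->18, 4->20; deleted nodes 18, 20; deleted edges (18,4,hold); (20,6,hold); added nodes (none); added edges (none); result: nodes: 0:s, 1:s, 4:s, 6:s, 7:q1, 9:q2, 10:q3, 13:dot, 19:dot edges: (0,9,i); (4,7,i); (6,7,i); (6,10,i); (9,4,o); (9,6,o); (10,0,o); (13,1,hold); (19,4,hold)
final:
nodes: 0:s, 1:s, 4:s, 6:s, 7:q1, 9:q2, 10:q3, 13:dot, 19:dot
edges: (0,9,i); (4,7,i); (6,7,i); (6,10,i); (9,4,o); (9,6,o); (10,0,o); (13,1,hold); (19,4,hold)


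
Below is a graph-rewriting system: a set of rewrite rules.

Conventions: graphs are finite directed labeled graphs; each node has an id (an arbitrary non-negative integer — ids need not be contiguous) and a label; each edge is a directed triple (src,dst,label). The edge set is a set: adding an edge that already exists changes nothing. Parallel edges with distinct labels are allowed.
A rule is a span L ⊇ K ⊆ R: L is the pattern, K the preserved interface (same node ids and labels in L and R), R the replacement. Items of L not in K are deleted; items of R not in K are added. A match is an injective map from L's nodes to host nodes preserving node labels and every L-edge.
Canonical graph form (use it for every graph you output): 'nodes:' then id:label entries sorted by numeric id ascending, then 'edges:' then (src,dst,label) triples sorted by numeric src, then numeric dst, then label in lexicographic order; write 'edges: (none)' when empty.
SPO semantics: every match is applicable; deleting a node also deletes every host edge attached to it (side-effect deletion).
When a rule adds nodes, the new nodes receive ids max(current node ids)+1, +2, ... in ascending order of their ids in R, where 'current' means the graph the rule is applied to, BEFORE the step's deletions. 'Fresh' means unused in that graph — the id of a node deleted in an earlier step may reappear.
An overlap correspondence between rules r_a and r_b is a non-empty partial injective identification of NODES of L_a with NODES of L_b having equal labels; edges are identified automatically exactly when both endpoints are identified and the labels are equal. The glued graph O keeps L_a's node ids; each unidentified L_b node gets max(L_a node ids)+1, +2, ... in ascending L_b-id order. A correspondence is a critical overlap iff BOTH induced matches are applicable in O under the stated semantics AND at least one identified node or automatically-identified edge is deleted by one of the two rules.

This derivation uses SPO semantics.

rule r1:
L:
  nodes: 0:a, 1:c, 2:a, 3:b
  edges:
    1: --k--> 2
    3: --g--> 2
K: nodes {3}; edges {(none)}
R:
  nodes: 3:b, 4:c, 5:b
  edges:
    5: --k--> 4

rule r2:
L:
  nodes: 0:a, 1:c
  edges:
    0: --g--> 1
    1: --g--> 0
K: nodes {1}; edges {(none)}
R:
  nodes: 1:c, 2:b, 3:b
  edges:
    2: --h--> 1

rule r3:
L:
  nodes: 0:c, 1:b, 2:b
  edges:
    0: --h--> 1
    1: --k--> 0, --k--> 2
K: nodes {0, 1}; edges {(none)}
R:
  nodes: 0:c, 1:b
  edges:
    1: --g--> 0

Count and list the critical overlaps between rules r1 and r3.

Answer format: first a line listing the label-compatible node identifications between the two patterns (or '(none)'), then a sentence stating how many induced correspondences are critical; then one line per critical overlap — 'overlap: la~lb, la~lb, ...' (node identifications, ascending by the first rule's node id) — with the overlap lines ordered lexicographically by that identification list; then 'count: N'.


label-compatible node identifications between L(r1) and L(r3): 1~0, 3~1, 3~2
4 of the induced correspondences are critical overlaps of r1 and r3.
overlap: 1~0
overlap: 1~0, 3~1
overlap: 1~0, 3~2
overlap: 3~2
count: 4
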